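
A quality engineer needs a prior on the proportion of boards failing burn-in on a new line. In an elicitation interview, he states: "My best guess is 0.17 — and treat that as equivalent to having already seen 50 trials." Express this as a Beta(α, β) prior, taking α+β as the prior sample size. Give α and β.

Under the effective-sample-size interpretation, Beta(α, β) has prior mean α/(α+β) and prior sample size α+β.
So α+β = 50 and α/(α+β) = 0.17, giving α = 0.17·50 = 8.5 and β = 50 − 8.5 = 41.5.

α = 8.5, β = 41.5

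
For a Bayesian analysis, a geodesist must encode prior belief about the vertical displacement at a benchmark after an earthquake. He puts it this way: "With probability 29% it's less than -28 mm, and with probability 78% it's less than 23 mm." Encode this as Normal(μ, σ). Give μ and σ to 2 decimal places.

The p-quantile of Normal(μ,σ) is μ + z_p·σ, with z_{0.29} = -0.5534 and z_{0.78} = 0.7722.
Eliminate σ: μ = (z₂·x₁ − z₁·x₂)/(z₂ − z₁) = (0.7722·-28 − (-0.5534)·23)/1.326 = -6.71.
Then σ = (x₂ − x₁)/(z₂ − z₁) = (23 − -28)/1.326 = 38.47.

μ = -6.71, σ = 38.47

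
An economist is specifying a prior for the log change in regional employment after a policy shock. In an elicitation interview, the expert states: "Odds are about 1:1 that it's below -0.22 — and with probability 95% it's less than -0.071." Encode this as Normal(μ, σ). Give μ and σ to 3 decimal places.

μ = -0.220, σ = 0.091

For Normal(μ,σ), the p-quantile is μ + z_p·σ. Here z_{0.5} = 0, z_{0.95} = 1.645.
So -0.22 = μ + 0σ and -0.071 = μ + 1.645σ.
Subtracting: σ = (-0.071 − -0.22)/(1.645 − (0)) = 0.091.
Then μ = -0.22 − (0)·0.091 = -0.220.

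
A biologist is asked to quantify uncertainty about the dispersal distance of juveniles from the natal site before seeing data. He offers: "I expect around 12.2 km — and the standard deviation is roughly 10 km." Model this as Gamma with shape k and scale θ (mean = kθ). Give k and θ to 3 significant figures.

For Gamma(k, scale θ): mean = kθ, variance = kθ², so CV = 1/√k.
CV = SD/mean = 10/12.2 = 0.8197, hence k = 1/CV² = 1.49.
Then θ = mean/k = 12.2/1.49 = 8.2.

k ≈ 1.49, θ ≈ 8.2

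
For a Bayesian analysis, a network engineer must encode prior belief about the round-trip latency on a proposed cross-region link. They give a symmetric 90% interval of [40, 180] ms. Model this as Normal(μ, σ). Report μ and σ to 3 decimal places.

A symmetric 90% interval runs μ ± z·σ with z = 1.645.
Half-width = 70, so σ = 70/1.645 = 42.557.
μ is the interval midpoint, 110.000.

μ = 110.000, σ = 42.557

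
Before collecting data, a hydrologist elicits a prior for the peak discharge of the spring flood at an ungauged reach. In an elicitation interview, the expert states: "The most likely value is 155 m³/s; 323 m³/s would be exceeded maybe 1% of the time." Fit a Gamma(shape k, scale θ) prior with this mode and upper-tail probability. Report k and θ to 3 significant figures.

k ≈ 10, θ ≈ 17.1

Gamma(k,θ) with k>1 has mode (k−1)θ, so θ = 155/(k−1).
Need P(X < 323) = 0.99 with θ tied to k this way. Start at k = 2, θ = 155: P(X<323) ≈ 0.616.
Too low — raise k to concentrate. Iterating converges to k ≈ 10.
Then θ = 155/(10−1) ≈ 17.1.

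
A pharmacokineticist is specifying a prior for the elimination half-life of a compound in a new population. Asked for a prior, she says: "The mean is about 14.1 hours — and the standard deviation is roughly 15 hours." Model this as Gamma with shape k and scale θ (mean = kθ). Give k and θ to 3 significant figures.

k ≈ 0.884, θ ≈ 16

For Gamma(k, scale θ): mean = kθ, variance = kθ², so CV = 1/√k.
CV = SD/mean = 15/14.1 = 1.064, hence k = 1/CV² = 0.884.
Then θ = mean/k = 14.1/0.884 = 16.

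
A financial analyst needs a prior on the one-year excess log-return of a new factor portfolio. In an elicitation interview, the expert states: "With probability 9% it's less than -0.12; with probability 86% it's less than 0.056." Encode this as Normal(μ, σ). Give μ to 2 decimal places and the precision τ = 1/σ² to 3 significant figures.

μ = -0.02, τ = 189

The p-quantile of Normal(μ,σ) is μ + z_p·σ, with z_{0.09} = -1.341 and z_{0.86} = 1.08.
Eliminate σ: μ = (z₂·x₁ − z₁·x₂)/(z₂ − z₁) = (1.08·-0.12 − (-1.341)·0.056)/2.421 = -0.02.
Then σ = (x₂ − x₁)/(z₂ − z₁) = (0.056 − -0.12)/2.421 = 0.07.
Precision τ = 1/σ² = 1/0.07269² = 189.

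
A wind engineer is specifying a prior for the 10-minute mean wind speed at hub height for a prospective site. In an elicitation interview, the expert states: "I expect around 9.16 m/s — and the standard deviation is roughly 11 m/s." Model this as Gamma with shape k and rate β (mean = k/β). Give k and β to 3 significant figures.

For Gamma(k, rate β): mean = k/β, variance = k/β², so CV = 1/√k.
CV = SD/mean = 11/9.16 = 1.201, hence k = 1/CV² = 0.693.
Then β = k/mean = 0.693/9.16 = 0.0757.

k ≈ 0.693, β ≈ 0.0757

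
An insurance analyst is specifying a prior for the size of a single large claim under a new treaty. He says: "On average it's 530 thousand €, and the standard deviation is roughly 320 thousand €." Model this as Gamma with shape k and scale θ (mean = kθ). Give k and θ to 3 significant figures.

For Gamma(k, scale θ): mean = kθ, variance = kθ², so CV = 1/√k.
CV = SD/mean = 320/530 = 0.6038, hence k = 1/CV² = 2.74.
Then θ = mean/k = 530/2.74 = 193.

k ≈ 2.74, θ ≈ 193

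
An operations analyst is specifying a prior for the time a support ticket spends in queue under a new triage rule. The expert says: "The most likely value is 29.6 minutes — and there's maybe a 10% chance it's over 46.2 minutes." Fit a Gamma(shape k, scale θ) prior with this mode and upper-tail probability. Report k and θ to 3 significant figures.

Gamma(k,θ) with k>1 has mode (k−1)θ, so θ = 29.6/(k−1).
Need P(X < 46.2) = 0.9 with θ tied to k this way. Start at k = 2, θ = 29.6: P(X<46.2) ≈ 0.462.
Too low — raise k to concentrate. Iterating converges to k ≈ 10.4.
Then θ = 29.6/(10.4−1) ≈ 3.13.

k ≈ 10.4, θ ≈ 3.13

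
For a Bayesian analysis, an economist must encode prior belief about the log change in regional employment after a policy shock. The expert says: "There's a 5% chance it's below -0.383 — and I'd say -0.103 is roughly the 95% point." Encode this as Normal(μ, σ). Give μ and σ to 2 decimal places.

For Normal(μ,σ), the p-quantile is μ + z_p·σ. Here z_{0.05} = -1.645, z_{0.95} = 1.645.
So -0.383 = μ − 1.645σ and -0.103 = μ + 1.645σ.
Subtracting: σ = (-0.103 − -0.383)/(1.645 − (-1.645)) = 0.09.
Then μ = -0.383 − (-1.645)·0.09 = -0.24.

μ = -0.24, σ = 0.09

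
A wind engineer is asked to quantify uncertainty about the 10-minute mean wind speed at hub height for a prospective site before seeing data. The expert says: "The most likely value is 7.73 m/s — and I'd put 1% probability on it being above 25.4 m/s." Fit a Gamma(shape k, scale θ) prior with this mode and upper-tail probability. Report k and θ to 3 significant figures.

Gamma(k,θ) with k>1 has mode (k−1)θ, so θ = 7.73/(k−1).
Need P(X < 25.4) = 0.99 with θ tied to k this way. Start at k = 2, θ = 7.73: P(X<25.4) ≈ 0.840.
Too low — raise k to concentrate. Iterating converges to k ≈ 4.11.
Then θ = 7.73/(4.11−1) ≈ 2.49.

k ≈ 4.11, θ ≈ 2.49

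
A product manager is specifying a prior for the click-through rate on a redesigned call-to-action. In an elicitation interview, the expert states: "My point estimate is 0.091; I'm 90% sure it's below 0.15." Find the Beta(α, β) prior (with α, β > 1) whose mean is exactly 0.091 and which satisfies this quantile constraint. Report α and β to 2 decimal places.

α ≈ 3.86, β ≈ 38.57

With mean 0.091 fixed, write α = 0.091s, β = 0.909s where s = α+β.
Need P(θ < 0.15) = 0.9 under Beta(0.091s, 0.909s). Normal approximation: (q−m)/√(m(1−m)/s) ≈ z_{0.9} = 1.28, so s ≈ 0.091·0.909·(1.28)²/(0.15−0.091)² = 39.0.
At s = 39.0: P(θ<0.15) ≈ 0.893. Adjusting to match 0.9 gives s ≈ 42.43.
So α = 0.091·42.43 ≈ 3.86, β = 0.909·42.43 ≈ 38.57.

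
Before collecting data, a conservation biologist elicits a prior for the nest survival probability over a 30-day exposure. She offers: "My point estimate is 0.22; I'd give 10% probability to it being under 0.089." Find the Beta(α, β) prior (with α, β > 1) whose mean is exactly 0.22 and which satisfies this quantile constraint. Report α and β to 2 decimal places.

α ≈ 2.91, β ≈ 10.32

With mean 0.22 fixed, write α = 0.22s, β = 0.78s where s = α+β.
Need P(θ < 0.089) = 0.1 under Beta(0.22s, 0.78s). Normal approximation: (q−m)/√(m(1−m)/s) ≈ z_{0.1} = -1.28, so s ≈ 0.22·0.78·(-1.28)²/(0.089−0.22)² = 16.4.
At s = 16.4: P(θ<0.089) ≈ 0.072. Adjusting to match 0.1 gives s ≈ 13.23.
So α = 0.22·13.23 ≈ 2.91, β = 0.78·13.23 ≈ 10.32.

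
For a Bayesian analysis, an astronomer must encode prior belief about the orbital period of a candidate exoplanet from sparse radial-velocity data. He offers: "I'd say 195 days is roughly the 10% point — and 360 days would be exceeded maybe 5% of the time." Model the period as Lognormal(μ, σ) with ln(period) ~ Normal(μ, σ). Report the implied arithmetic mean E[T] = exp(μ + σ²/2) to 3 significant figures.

E[T] ≈ 261 days

If T ~ Lognormal(μ,σ) then ln T ~ Normal(μ,σ), so the p-quantile of ln T is μ + z_p·σ.
ln(195) = 5.273 and ln(360) = 5.886; z_{0.1} = -1.282, z_{0.95} = 1.645.
σ = (5.886 − 5.273)/(1.645 − (-1.282)) = 0.210.
μ = 5.273 − (-1.282)·0.210 = 5.541.
E[T] = exp(μ + σ²/2) = exp(5.541 + 0.0219) = 261 days.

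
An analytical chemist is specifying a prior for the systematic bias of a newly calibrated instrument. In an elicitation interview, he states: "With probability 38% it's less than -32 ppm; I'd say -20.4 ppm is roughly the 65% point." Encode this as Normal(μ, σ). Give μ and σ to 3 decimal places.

μ = -26.870, σ = 16.792

For Normal(μ,σ), the p-quantile is μ + z_p·σ. Here z_{0.38} = -0.3055, z_{0.65} = 0.3853.
So -32 = μ − 0.3055σ and -20.4 = μ + 0.3853σ.
Subtracting: σ = (-20.4 − -32)/(0.3853 − (-0.3055)) = 16.792.
Then μ = -32 − (-0.3055)·16.792 = -26.870.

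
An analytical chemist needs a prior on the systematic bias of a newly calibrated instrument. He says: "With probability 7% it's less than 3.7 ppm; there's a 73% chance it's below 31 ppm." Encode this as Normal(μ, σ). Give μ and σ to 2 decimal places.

μ = 22.99, σ = 13.07

The p-quantile of Normal(μ,σ) is μ + z_p·σ, with z_{0.07} = -1.476 and z_{0.73} = 0.6128.
Eliminate σ: μ = (z₂·x₁ − z₁·x₂)/(z₂ − z₁) = (0.6128·3.7 − (-1.476)·31)/2.089 = 22.99.
Then σ = (x₂ − x₁)/(z₂ − z₁) = (31 − 3.7)/2.089 = 13.07.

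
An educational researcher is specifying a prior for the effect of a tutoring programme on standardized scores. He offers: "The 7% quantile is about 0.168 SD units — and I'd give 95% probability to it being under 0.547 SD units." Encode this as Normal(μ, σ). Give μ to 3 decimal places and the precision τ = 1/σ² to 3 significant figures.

For Normal(μ,σ), the p-quantile is μ + z_p·σ. Here z_{0.07} = -1.476, z_{0.95} = 1.645.
So 0.168 = μ − 1.476σ and 0.547 = μ + 1.645σ.
Subtracting: σ = (0.547 − 0.168)/(1.645 − (-1.476)) = 0.121.
Then μ = 0.168 − (-1.476)·0.121 = 0.347.
Precision τ = 1/σ² = 1/0.1214² = 67.8.

μ = 0.347, τ = 67.8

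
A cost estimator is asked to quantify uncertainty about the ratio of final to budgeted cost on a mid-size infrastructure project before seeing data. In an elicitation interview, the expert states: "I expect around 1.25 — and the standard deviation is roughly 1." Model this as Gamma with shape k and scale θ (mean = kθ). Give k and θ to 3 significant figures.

For Gamma(k, scale θ): mean = kθ, variance = kθ², so CV = 1/√k.
CV = SD/mean = 1/1.25 = 0.8, hence k = 1/CV² = 1.56.
Then θ = mean/k = 1.25/1.56 = 0.8.

k ≈ 1.56, θ ≈ 0.8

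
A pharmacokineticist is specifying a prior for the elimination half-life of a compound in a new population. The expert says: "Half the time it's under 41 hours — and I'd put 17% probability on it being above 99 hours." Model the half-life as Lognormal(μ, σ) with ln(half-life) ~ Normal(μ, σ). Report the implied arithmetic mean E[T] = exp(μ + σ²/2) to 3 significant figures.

E[T] ≈ 62.8 hours

If T ~ Lognormal(μ,σ) then ln T ~ Normal(μ,σ), so the p-quantile of ln T is μ + z_p·σ.
ln(41) = 3.714 and ln(99) = 4.595; z_{0.5} = 0, z_{0.83} = 0.9542.
σ = (4.595 − 3.714)/(0.9542 − (0)) = 0.924.
μ = 3.714 − (0)·0.924 = 3.714.
E[T] = exp(μ + σ²/2) = exp(3.714 + 0.4268) = 62.8 hours.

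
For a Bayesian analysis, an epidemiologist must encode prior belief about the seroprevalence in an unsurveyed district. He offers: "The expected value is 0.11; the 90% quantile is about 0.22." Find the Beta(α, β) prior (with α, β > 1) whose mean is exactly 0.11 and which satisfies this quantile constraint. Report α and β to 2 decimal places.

α ≈ 1.59, β ≈ 12.86

With mean 0.11 fixed, write α = 0.11s, β = 0.89s where s = α+β.
Need P(θ < 0.22) = 0.9 under Beta(0.11s, 0.89s). Normal approximation: (q−m)/√(m(1−m)/s) ≈ z_{0.9} = 1.28, so s ≈ 0.11·0.89·(1.28)²/(0.22−0.11)² = 13.3.
At s = 13.3: P(θ<0.22) ≈ 0.893. Adjusting to match 0.9 gives s ≈ 14.45.
So α = 0.11·14.45 ≈ 1.59, β = 0.89·14.45 ≈ 12.86.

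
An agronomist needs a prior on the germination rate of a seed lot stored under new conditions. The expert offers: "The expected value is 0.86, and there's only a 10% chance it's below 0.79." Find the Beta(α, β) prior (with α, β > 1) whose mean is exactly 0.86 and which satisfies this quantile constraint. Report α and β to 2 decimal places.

α ≈ 37.22, β ≈ 6.06

With mean 0.86 fixed, write α = 0.86s, β = 0.14s where s = α+β.
Need P(θ < 0.79) = 0.1 under Beta(0.86s, 0.14s). Normal approximation: (q−m)/√(m(1−m)/s) ≈ z_{0.1} = -1.28, so s ≈ 0.86·0.14·(-1.28)²/(0.79−0.86)² = 40.4.
At s = 40.4: P(θ<0.79) ≈ 0.107. Adjusting to match 0.1 gives s ≈ 43.28.
So α = 0.86·43.28 ≈ 37.22, β = 0.14·43.28 ≈ 6.06.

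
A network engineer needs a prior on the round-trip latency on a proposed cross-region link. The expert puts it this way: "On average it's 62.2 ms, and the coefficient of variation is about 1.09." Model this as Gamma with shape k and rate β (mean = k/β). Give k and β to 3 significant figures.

For Gamma(k, rate β): mean = k/β, variance = k/β², so CV = 1/√k.
CV = 1.09, hence k = 1/CV² = 0.842.
Then β = k/mean = 0.842/62.2 = 0.0135.

k ≈ 0.842, β ≈ 0.0135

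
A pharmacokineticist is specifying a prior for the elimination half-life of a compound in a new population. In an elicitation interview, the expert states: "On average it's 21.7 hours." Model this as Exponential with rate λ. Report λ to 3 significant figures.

Exponential mean = 1/λ, so λ = 1/21.7 = 0.0461.

λ ≈ 0.0461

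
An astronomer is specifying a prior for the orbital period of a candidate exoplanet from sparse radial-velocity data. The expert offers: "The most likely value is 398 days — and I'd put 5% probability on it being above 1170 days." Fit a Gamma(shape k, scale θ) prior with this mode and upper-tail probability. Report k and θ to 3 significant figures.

Gamma(k,θ) with k>1 has mode (k−1)θ, so θ = 398/(k−1).
Need P(X < 1170) = 0.95 with θ tied to k this way. Start at k = 2, θ = 398: P(X<1170) ≈ 0.792.
Too low — raise k to concentrate. Iterating converges to k ≈ 3.29.
Then θ = 398/(3.29−1) ≈ 174.

k ≈ 3.29, θ ≈ 174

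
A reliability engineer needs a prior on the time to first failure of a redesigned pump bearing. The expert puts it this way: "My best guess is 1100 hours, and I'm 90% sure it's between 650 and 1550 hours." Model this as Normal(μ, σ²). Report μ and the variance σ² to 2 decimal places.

A symmetric 90% interval runs μ ± z·σ with z = 1.645.
Half-width = 450, so σ = 450/1.645 = 273.581 and σ² = 74846.33.
μ is the stated best guess, 1100.00.

μ = 1100.00, σ² = 74846.33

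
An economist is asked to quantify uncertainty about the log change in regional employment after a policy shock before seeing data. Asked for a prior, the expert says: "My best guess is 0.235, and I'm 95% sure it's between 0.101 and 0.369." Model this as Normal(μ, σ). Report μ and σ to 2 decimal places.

μ = 0.23, σ = 0.07

A symmetric 95% interval runs μ ± z·σ with z = 1.96.
Half-width = 0.134, so σ = 0.134/1.96 = 0.07.
μ is the stated best guess, 0.23.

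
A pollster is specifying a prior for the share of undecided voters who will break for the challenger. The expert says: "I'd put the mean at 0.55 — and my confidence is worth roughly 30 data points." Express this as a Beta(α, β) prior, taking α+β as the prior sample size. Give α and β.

Under the effective-sample-size interpretation, Beta(α, β) has prior mean α/(α+β) and prior sample size α+β.
So α+β = 30 and α/(α+β) = 0.55, giving α = 0.55·30 = 16.5 and β = 30 − 16.5 = 13.5.

α = 16.5, β = 13.5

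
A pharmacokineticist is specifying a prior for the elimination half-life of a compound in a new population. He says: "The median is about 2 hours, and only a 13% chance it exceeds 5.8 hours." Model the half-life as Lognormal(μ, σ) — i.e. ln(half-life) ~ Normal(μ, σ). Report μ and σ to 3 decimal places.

μ ≈ 0.693, σ ≈ 0.945

If T ~ Lognormal(μ,σ) then ln T ~ Normal(μ,σ), so the p-quantile of ln T is μ + z_p·σ.
ln(2) = 0.6931 and ln(5.8) = 1.758; z_{0.5} = 0, z_{0.87} = 1.126.
σ = (1.758 − 0.6931)/(1.126 − (0)) = 0.945.
μ = 0.6931 − (0)·0.945 = 0.693.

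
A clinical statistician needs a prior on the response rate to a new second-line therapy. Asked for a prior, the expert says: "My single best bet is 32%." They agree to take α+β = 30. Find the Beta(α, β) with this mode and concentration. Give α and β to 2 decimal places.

For α,β > 1 the Beta mode is (α−1)/(α+β−2). With α+β = 30, the mode is (α−1)/28.
Set (α−1)/28 = 0.32 → α = 1 + 0.32·28 = 9.96.
β = 30 − α = 20.04.

α = 9.96, β = 20.04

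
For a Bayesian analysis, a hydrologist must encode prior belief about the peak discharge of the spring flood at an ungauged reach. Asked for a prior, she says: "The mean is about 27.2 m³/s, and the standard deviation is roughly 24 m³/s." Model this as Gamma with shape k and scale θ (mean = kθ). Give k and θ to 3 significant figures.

For Gamma(k, scale θ): mean = kθ, variance = kθ², so CV = 1/√k.
CV = SD/mean = 24/27.2 = 0.8824, hence k = 1/CV² = 1.28.
Then θ = mean/k = 27.2/1.28 = 21.2.

k ≈ 1.28, θ ≈ 21.2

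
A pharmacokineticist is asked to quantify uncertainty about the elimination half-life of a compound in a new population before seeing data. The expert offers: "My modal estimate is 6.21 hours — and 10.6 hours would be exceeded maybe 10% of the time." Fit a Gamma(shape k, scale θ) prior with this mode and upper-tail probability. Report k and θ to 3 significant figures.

Gamma(k,θ) with k>1 has mode (k−1)θ, so θ = 6.21/(k−1).
Need P(X < 10.6) = 0.9 with θ tied to k this way. Start at k = 2, θ = 6.21: P(X<10.6) ≈ 0.509.
Too low — raise k to concentrate. Iterating converges to k ≈ 7.62.
Then θ = 6.21/(7.62−1) ≈ 0.937.

k ≈ 7.62, θ ≈ 0.937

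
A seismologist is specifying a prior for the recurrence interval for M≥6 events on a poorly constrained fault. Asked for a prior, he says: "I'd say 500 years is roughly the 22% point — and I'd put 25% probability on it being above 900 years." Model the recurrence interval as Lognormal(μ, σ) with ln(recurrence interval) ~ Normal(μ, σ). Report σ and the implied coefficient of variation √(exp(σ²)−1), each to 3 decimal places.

If T ~ Lognormal(μ,σ) then ln T ~ Normal(μ,σ), so the p-quantile of ln T is μ + z_p·σ.
ln(500) = 6.215 and ln(900) = 6.802; z_{0.22} = -0.7722, z_{0.75} = 0.6745.
σ = (6.802 − 6.215)/(0.6745 − (-0.7722)) = 0.406.
μ = 6.215 − (-0.7722)·0.406 = 6.528.
CV = √(exp(σ²)−1) = √(exp(0.1651)−1) = 0.424.

σ ≈ 0.406, CV ≈ 0.424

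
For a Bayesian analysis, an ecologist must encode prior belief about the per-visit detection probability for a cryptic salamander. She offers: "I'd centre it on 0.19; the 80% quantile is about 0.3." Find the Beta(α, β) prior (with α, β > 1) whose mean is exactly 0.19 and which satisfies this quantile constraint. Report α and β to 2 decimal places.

α ≈ 1.35, β ≈ 5.77

With mean 0.19 fixed, write α = 0.19s, β = 0.81s where s = α+β.
Need P(θ < 0.3) = 0.8 under Beta(0.19s, 0.81s). Normal approximation: (q−m)/√(m(1−m)/s) ≈ z_{0.8} = 0.842, so s ≈ 0.19·0.81·(0.842)²/(0.3−0.19)² = 9.0.
At s = 9.0: P(θ<0.3) ≈ 0.817. Adjusting to match 0.8 gives s ≈ 7.13.
So α = 0.19·7.13 ≈ 1.35, β = 0.81·7.13 ≈ 5.77.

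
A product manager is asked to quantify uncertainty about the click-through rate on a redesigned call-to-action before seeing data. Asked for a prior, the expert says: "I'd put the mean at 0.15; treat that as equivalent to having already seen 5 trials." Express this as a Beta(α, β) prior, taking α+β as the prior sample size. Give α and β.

α = 0.75, β = 4.25

Under the effective-sample-size interpretation, Beta(α, β) has prior mean α/(α+β) and prior sample size α+β.
So α+β = 5 and α/(α+β) = 0.15, giving α = 0.15·5 = 0.75 and β = 5 − 0.75 = 4.25.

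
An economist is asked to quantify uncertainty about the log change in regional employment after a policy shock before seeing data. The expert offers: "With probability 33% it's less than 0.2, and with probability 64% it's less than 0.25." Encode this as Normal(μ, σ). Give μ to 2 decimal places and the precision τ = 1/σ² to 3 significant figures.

μ = 0.23, τ = 255

The p-quantile of Normal(μ,σ) is μ + z_p·σ, with z_{0.33} = -0.4399 and z_{0.64} = 0.3585.
Eliminate σ: μ = (z₂·x₁ − z₁·x₂)/(z₂ − z₁) = (0.3585·0.2 − (-0.4399)·0.25)/0.7984 = 0.23.
Then σ = (x₂ − x₁)/(z₂ − z₁) = (0.25 − 0.2)/0.7984 = 0.06.
Precision τ = 1/σ² = 1/0.06263² = 255.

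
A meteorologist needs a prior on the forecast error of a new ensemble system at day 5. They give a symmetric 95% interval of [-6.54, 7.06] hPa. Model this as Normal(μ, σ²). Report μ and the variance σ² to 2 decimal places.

μ = 0.26, σ² = 12.04

A symmetric 95% interval runs μ ± z·σ with z = 1.96.
Half-width = 6.8, so σ = 6.8/1.96 = 3.469 and σ² = 12.04.
μ is the interval midpoint, 0.26.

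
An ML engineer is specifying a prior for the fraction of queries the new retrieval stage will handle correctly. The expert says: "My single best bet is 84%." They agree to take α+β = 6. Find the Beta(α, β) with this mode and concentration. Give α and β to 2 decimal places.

α = 4.36, β = 1.64

For α,β > 1 the Beta mode is (α−1)/(α+β−2). With α+β = 6, the mode is (α−1)/4.
Set (α−1)/4 = 0.84 → α = 1 + 0.84·4 = 4.36.
β = 6 − α = 1.64.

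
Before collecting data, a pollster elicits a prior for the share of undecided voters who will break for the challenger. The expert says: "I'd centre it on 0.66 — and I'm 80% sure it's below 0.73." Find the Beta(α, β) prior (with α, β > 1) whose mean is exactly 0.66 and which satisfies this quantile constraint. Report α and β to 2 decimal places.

α ≈ 21.95, β ≈ 11.31

With mean 0.66 fixed, write α = 0.66s, β = 0.34s where s = α+β.
Need P(θ < 0.73) = 0.8 under Beta(0.66s, 0.34s). Normal approximation: (q−m)/√(m(1−m)/s) ≈ z_{0.8} = 0.842, so s ≈ 0.66·0.34·(0.842)²/(0.73−0.66)² = 32.4.
At s = 32.4: P(θ<0.73) ≈ 0.797. Adjusting to match 0.8 gives s ≈ 33.26.
So α = 0.66·33.26 ≈ 21.95, β = 0.34·33.26 ≈ 11.31.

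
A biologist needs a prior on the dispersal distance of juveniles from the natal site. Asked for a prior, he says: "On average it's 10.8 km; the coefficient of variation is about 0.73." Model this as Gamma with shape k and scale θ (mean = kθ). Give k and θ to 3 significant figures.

k ≈ 1.88, θ ≈ 5.76

For Gamma(k, scale θ): mean = kθ, variance = kθ², so CV = 1/√k.
CV = 0.73, hence k = 1/CV² = 1.88.
Then θ = mean/k = 10.8/1.88 = 5.76.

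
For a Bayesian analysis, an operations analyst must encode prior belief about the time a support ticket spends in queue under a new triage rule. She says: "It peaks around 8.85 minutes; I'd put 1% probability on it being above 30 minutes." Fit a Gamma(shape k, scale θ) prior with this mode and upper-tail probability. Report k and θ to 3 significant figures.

Gamma(k,θ) with k>1 has mode (k−1)θ, so θ = 8.85/(k−1).
Need P(X < 30) = 0.99 with θ tied to k this way. Start at k = 2, θ = 8.85: P(X<30) ≈ 0.852.
Too low — raise k to concentrate. Iterating converges to k ≈ 3.93.
Then θ = 8.85/(3.93−1) ≈ 3.02.

k ≈ 3.93, θ ≈ 3.02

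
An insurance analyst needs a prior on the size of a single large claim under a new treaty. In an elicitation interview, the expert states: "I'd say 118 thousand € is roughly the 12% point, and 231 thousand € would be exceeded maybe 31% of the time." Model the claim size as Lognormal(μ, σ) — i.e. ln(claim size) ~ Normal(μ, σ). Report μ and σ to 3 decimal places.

μ ≈ 5.243, σ ≈ 0.402

If T ~ Lognormal(μ,σ) then ln T ~ Normal(μ,σ), so the p-quantile of ln T is μ + z_p·σ.
ln(118) = 4.771 and ln(231) = 5.442; z_{0.12} = -1.175, z_{0.69} = 0.4959.
σ = (5.442 − 4.771)/(0.4959 − (-1.175)) = 0.402.
μ = 4.771 − (-1.175)·0.402 = 5.243.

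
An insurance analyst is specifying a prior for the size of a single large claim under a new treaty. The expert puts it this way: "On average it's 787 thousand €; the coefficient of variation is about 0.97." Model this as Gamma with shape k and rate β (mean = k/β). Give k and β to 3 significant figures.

k ≈ 1.06, β ≈ 0.00135

For Gamma(k, rate β): mean = k/β, variance = k/β², so CV = 1/√k.
CV = 0.97, hence k = 1/CV² = 1.06.
Then β = k/mean = 1.06/787 = 0.00135.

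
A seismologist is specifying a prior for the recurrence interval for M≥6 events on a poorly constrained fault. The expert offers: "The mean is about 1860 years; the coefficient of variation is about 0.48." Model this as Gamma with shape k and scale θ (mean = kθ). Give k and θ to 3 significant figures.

For Gamma(k, scale θ): mean = kθ, variance = kθ², so CV = 1/√k.
CV = 0.48, hence k = 1/CV² = 4.34.
Then θ = mean/k = 1860/4.34 = 429.

k ≈ 4.34, θ ≈ 429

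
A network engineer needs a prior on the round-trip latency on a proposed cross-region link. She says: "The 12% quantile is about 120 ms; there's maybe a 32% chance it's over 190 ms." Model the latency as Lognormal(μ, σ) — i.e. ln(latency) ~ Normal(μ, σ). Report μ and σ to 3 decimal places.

μ ≈ 5.116, σ ≈ 0.280

If T ~ Lognormal(μ,σ) then ln T ~ Normal(μ,σ), so the p-quantile of ln T is μ + z_p·σ.
ln(120) = 4.787 and ln(190) = 5.247; z_{0.12} = -1.175, z_{0.68} = 0.4677.
σ = (5.247 − 4.787)/(0.4677 − (-1.175)) = 0.280.
μ = 4.787 − (-1.175)·0.280 = 5.116.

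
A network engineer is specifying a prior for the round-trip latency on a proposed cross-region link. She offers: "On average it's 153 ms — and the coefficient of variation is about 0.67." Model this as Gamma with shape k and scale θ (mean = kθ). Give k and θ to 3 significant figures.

For Gamma(k, scale θ): mean = kθ, variance = kθ², so CV = 1/√k.
CV = 0.67, hence k = 1/CV² = 2.23.
Then θ = mean/k = 153/2.23 = 68.7.

k ≈ 2.23, θ ≈ 68.7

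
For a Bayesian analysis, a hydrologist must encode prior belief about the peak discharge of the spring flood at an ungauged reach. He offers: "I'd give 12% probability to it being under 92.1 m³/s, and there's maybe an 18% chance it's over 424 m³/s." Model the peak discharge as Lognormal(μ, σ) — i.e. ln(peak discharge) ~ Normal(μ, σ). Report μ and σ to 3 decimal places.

If T ~ Lognormal(μ,σ) then ln T ~ Normal(μ,σ), so the p-quantile of ln T is μ + z_p·σ.
ln(92.1) = 4.523 and ln(424) = 6.05; z_{0.12} = -1.175, z_{0.82} = 0.9154.
σ = (6.05 − 4.523)/(0.9154 − (-1.175)) = 0.730.
μ = 4.523 − (-1.175)·0.730 = 5.381.

μ ≈ 5.381, σ ≈ 0.730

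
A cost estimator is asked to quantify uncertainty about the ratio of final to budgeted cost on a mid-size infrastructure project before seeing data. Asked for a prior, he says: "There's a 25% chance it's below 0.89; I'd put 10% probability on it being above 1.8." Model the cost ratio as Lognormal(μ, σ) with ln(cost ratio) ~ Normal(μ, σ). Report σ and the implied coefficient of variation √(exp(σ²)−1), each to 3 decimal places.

σ ≈ 0.360, CV ≈ 0.372

If T ~ Lognormal(μ,σ) then ln T ~ Normal(μ,σ), so the p-quantile of ln T is μ + z_p·σ.
ln(0.89) = -0.1165 and ln(1.8) = 0.5878; z_{0.25} = -0.6745, z_{0.9} = 1.282.
σ = (0.5878 − -0.1165)/(1.282 − (-0.6745)) = 0.360.
μ = -0.1165 − (-0.6745)·0.360 = 0.126.
CV = √(exp(σ²)−1) = √(exp(0.1297)−1) = 0.372.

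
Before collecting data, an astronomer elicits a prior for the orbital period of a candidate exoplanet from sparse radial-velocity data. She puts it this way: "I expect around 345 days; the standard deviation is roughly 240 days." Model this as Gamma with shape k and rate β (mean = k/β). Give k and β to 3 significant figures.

k ≈ 2.07, β ≈ 0.00599

For Gamma(k, rate β): mean = k/β, variance = k/β², so CV = 1/√k.
CV = SD/mean = 240/345 = 0.6957, hence k = 1/CV² = 2.07.
Then β = k/mean = 2.07/345 = 0.00599.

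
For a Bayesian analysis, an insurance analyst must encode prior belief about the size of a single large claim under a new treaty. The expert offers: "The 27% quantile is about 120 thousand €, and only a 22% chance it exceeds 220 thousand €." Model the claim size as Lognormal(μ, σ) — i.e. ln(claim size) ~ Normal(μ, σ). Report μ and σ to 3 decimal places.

If T ~ Lognormal(μ,σ) then ln T ~ Normal(μ,σ), so the p-quantile of ln T is μ + z_p·σ.
ln(120) = 4.787 and ln(220) = 5.394; z_{0.27} = -0.6128, z_{0.78} = 0.7722.
σ = (5.394 − 4.787)/(0.7722 − (-0.6128)) = 0.438.
μ = 4.787 − (-0.6128)·0.438 = 5.056.

μ ≈ 5.056, σ ≈ 0.438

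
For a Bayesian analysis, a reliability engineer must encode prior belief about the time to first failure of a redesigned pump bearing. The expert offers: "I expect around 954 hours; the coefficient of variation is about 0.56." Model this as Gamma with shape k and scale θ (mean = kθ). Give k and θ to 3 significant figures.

For Gamma(k, scale θ): mean = kθ, variance = kθ², so CV = 1/√k.
CV = 0.56, hence k = 1/CV² = 3.19.
Then θ = mean/k = 954/3.19 = 299.

k ≈ 3.19, θ ≈ 299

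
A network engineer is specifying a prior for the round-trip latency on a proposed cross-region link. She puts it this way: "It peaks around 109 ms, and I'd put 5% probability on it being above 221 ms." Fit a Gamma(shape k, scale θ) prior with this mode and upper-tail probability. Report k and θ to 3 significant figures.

k ≈ 6.54, θ ≈ 19.7

Gamma(k,θ) with k>1 has mode (k−1)θ, so θ = 109/(k−1).
Need P(X < 221) = 0.95 with θ tied to k this way. Start at k = 2, θ = 109: P(X<221) ≈ 0.601.
Too low — raise k to concentrate. Iterating converges to k ≈ 6.54.
Then θ = 109/(6.54−1) ≈ 19.7.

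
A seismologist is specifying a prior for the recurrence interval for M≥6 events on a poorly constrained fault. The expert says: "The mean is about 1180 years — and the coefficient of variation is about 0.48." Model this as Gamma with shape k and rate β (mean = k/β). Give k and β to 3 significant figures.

k ≈ 4.34, β ≈ 0.00368

For Gamma(k, rate β): mean = k/β, variance = k/β², so CV = 1/√k.
CV = 0.48, hence k = 1/CV² = 4.34.
Then β = k/mean = 4.34/1180 = 0.00368.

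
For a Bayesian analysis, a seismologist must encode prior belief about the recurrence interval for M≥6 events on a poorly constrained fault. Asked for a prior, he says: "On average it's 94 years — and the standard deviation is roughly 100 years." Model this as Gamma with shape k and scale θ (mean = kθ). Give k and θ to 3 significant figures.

k ≈ 0.884, θ ≈ 106

For Gamma(k, scale θ): mean = kθ, variance = kθ², so CV = 1/√k.
CV = SD/mean = 100/94 = 1.064, hence k = 1/CV² = 0.884.
Then θ = mean/k = 94/0.884 = 106.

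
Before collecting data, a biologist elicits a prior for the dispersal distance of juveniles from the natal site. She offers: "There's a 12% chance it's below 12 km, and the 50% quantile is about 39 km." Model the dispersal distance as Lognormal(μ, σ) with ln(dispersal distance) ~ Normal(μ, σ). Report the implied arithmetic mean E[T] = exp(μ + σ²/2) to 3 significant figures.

E[T] ≈ 64.5 km

If T ~ Lognormal(μ,σ) then ln T ~ Normal(μ,σ), so the p-quantile of ln T is μ + z_p·σ.
ln(12) = 2.485 and ln(39) = 3.664; z_{0.12} = -1.175, z_{0.5} = 0.
σ = (3.664 − 2.485)/(0 − (-1.175)) = 1.003.
μ = 2.485 − (-1.175)·1.003 = 3.664.
E[T] = exp(μ + σ²/2) = exp(3.664 + 0.5031) = 64.5 km.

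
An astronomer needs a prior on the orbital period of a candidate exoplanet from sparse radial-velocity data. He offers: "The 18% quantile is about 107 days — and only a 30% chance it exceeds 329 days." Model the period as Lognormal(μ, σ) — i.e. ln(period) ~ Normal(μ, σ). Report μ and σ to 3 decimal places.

μ ≈ 5.387, σ ≈ 0.780

If T ~ Lognormal(μ,σ) then ln T ~ Normal(μ,σ), so the p-quantile of ln T is μ + z_p·σ.
ln(107) = 4.673 and ln(329) = 5.796; z_{0.18} = -0.9154, z_{0.7} = 0.5244.
σ = (5.796 − 4.673)/(0.5244 − (-0.9154)) = 0.780.
μ = 4.673 − (-0.9154)·0.780 = 5.387.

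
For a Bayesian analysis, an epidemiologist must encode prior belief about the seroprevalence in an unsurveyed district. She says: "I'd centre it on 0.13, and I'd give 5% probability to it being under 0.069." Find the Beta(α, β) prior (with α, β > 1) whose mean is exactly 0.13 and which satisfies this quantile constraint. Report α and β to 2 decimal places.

With mean 0.13 fixed, write α = 0.13s, β = 0.87s where s = α+β.
Need P(θ < 0.069) = 0.05 under Beta(0.13s, 0.87s). Normal approximation: (q−m)/√(m(1−m)/s) ≈ z_{0.05} = -1.64, so s ≈ 0.13·0.87·(-1.64)²/(0.069−0.13)² = 82.2.
At s = 82.2: P(θ<0.069) ≈ 0.031. Adjusting to match 0.05 gives s ≈ 65.16.
So α = 0.13·65.16 ≈ 8.47, β = 0.87·65.16 ≈ 56.69.

α ≈ 8.47, β ≈ 56.69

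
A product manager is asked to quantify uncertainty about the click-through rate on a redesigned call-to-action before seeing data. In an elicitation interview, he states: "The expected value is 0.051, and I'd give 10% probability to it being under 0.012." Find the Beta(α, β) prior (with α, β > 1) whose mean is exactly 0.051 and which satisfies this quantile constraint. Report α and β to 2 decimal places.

With mean 0.051 fixed, write α = 0.051s, β = 0.949s where s = α+β.
Need P(θ < 0.012) = 0.1 under Beta(0.051s, 0.949s). Normal approximation: (q−m)/√(m(1−m)/s) ≈ z_{0.1} = -1.28, so s ≈ 0.051·0.949·(-1.28)²/(0.012−0.051)² = 52.3.
At s = 52.3: P(θ<0.012) ≈ 0.043. Adjusting to match 0.1 gives s ≈ 33.58.
So α = 0.051·33.58 ≈ 1.71, β = 0.949·33.58 ≈ 31.87.

α ≈ 1.71, β ≈ 31.87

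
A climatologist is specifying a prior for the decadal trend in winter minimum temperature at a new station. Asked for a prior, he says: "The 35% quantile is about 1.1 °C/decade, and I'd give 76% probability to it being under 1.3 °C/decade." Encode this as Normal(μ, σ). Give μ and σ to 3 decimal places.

The p-quantile of Normal(μ,σ) is μ + z_p·σ, with z_{0.35} = -0.3853 and z_{0.76} = 0.7063.
Eliminate σ: μ = (z₂·x₁ − z₁·x₂)/(z₂ − z₁) = (0.7063·1.1 − (-0.3853)·1.3)/1.092 = 1.171.
Then σ = (x₂ − x₁)/(z₂ − z₁) = (1.3 − 1.1)/1.092 = 0.183.

μ = 1.171, σ = 0.183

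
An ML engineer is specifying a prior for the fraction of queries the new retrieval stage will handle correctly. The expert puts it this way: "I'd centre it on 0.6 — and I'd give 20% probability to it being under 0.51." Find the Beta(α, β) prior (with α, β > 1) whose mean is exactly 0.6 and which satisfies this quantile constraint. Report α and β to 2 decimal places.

With mean 0.6 fixed, write α = 0.6s, β = 0.4s where s = α+β.
Need P(θ < 0.51) = 0.2 under Beta(0.6s, 0.4s). Normal approximation: (q−m)/√(m(1−m)/s) ≈ z_{0.2} = -0.842, so s ≈ 0.6·0.4·(-0.842)²/(0.51−0.6)² = 21.0.
At s = 21.0: P(θ<0.51) ≈ 0.198. Adjusting to match 0.2 gives s ≈ 20.66.
So α = 0.6·20.66 ≈ 12.40, β = 0.4·20.66 ≈ 8.26.

α ≈ 12.40, β ≈ 8.26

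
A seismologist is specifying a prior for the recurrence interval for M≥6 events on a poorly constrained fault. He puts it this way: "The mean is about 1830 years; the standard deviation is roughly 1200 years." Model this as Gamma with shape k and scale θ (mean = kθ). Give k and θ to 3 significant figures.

k ≈ 2.33, θ ≈ 787

For Gamma(k, scale θ): mean = kθ, variance = kθ², so CV = 1/√k.
CV = SD/mean = 1200/1830 = 0.6557, hence k = 1/CV² = 2.33.
Then θ = mean/k = 1830/2.33 = 787.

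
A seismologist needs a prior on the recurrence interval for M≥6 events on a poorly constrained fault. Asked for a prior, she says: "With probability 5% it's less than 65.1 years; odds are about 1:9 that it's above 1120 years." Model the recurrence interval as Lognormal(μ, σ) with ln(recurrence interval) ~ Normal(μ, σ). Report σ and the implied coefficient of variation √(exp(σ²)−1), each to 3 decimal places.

σ ≈ 0.972, CV ≈ 1.254

If T ~ Lognormal(μ,σ) then ln T ~ Normal(μ,σ), so the p-quantile of ln T is μ + z_p·σ.
ln(65.1) = 4.176 and ln(1120) = 7.021; z_{0.05} = -1.645, z_{0.9} = 1.282.
σ = (7.021 − 4.176)/(1.282 − (-1.645)) = 0.972.
μ = 4.176 − (-1.645)·0.972 = 5.775.
CV = √(exp(σ²)−1) = √(exp(0.9452)−1) = 1.254.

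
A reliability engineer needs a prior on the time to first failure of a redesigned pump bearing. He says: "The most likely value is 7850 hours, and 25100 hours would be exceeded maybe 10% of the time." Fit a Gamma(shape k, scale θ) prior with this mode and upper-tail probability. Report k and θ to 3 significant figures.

Gamma(k,θ) with k>1 has mode (k−1)θ, so θ = 7850/(k−1).
Need P(X < 25100) = 0.9 with θ tied to k this way. Start at k = 2, θ = 7850: P(X<25100) ≈ 0.828.
Too low — raise k to concentrate. Iterating converges to k ≈ 2.4.
Then θ = 7850/(2.4−1) ≈ 5610.

k ≈ 2.4, θ ≈ 5610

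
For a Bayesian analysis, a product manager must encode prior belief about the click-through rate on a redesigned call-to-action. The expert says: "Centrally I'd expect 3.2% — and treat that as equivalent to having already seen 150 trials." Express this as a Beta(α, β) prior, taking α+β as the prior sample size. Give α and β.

α = 4.8, β = 145.2

Under the effective-sample-size interpretation, Beta(α, β) has prior mean α/(α+β) and prior sample size α+β.
So α+β = 150 and α/(α+β) = 0.032, giving α = 0.032·150 = 4.8 and β = 150 − 4.8 = 145.2.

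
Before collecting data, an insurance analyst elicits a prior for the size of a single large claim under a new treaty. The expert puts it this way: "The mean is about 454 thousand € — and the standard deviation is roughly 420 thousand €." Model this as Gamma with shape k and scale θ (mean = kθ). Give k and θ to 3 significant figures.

For Gamma(k, scale θ): mean = kθ, variance = kθ², so CV = 1/√k.
CV = SD/mean = 420/454 = 0.9251, hence k = 1/CV² = 1.17.
Then θ = mean/k = 454/1.17 = 389.

k ≈ 1.17, θ ≈ 389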